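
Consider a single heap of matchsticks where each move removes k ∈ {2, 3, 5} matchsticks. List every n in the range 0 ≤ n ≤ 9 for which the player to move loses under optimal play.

Compute g(0), g(1), … for moves {2, 3, 5}:
g(0) = mex{} = 0
g(1) = mex{} = 0
g(2) = mex{0} = 1
g(3) = mex{0} = 1
g(4) = mex{0,1} = 2
g(5) = mex{0,1} = 2
g(6) = mex{0,1,2} = 3
g(7) = mex{1,2} = 0
g(8) = mex{1,2,3} = 0
g(9) = mex{0,2,3} = 1
The P-positions (g = 0) in 0..9 are 0, 1, 7, 8.

0, 1, 7, 8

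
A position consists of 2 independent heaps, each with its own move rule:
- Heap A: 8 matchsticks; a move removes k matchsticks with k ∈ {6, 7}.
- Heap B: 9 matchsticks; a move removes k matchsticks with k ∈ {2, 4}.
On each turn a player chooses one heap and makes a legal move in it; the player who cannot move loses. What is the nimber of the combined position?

0

Grundy values for heap A (subtraction set {6, 7}):
k:     0  1  2  3  4  5  6  7  8
g(k):  0  0  0  0  0  0  1  1  1
So g(8) = 1.
Grundy values for heap B (subtraction set {2, 4}):
g(0) = mex{} = 0
g(1) = mex{} = 0
g(2) = mex{0} = 1
g(3) = mex{0} = 1
g(4) = mex{0,1} = 2
g(5) = mex{0,1} = 2
g(6) = mex{1,2} = 0
g(7) = mex{1,2} = 0
g(8) = mex{0,2} = 1
g(9) = mex{0,2} = 1
So g(9) = 1.
By the Sprague-Grundy theorem, the Grundy value of a sum of independent games is the XOR of the component values.
Combined value = 1 ⊕ 1 = 0.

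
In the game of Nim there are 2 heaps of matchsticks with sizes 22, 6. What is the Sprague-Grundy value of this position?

16

In binary:
  10110  (22)
  00110  (6)
  -----
  10000  (16)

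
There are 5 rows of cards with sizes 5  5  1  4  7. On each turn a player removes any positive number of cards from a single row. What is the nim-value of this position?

Nim-sum: 5 XOR 5 XOR 1 XOR 4 XOR 7 = 2.

2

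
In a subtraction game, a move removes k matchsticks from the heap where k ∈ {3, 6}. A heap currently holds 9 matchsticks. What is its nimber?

0

Compute g(0), g(1), … for moves {3, 6}:
g(0) = mex{} = 0
g(1) = mex{} = 0
g(2) = mex{} = 0
g(3) = mex{0} = 1
g(4) = mex{0} = 1
g(5) = mex{0} = 1
g(6) = mex{0,1} = 2
g(7) = mex{0,1} = 2
g(8) = mex{0,1} = 2
g(9) = mex{1,2} = 0
So g(9) = 0.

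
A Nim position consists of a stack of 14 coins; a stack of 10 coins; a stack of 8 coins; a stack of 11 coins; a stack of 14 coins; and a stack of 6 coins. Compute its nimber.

15

In binary:
  1110  (14)
  1010  (10)
  1000  (8)
  1011  (11)
  1110  (14)
  0110  (6)
  ----
  1111  (15)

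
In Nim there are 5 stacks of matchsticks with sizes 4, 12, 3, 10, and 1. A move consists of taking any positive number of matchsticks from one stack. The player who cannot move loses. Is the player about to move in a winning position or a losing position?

Nim-sum: 4 ^ 12 ^ 3 ^ 10 ^ 1 = 0.
The nim-sum is 0, so this is a P-position: the player to move is in a losing position under optimal play.

Losing position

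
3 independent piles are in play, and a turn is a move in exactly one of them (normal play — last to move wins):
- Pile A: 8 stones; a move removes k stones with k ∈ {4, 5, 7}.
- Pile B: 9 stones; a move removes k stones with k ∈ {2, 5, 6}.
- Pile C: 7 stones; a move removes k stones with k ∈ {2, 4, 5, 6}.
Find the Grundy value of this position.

3

Build the Grundy sequence for pile A with g(k) = mex{g(k−s) : s ∈ {4, 5, 7}, s ≤ k}:
k:     0  1  2  3  4  5  6  7  8
g(k):  0  0  0  0  1  1  1  1  2
So g(8) = 2.
Grundy values for pile B (subtraction set {2, 5, 6}):
k:     0  1  2  3  4  5  6  7  8  9
g(k):  0  0  1  1  0  2  1  3  0  2
So g(9) = 2.
Build the Grundy sequence for pile C with g(k) = mex{g(k−s) : s ∈ {2, 4, 5, 6}, s ≤ k}:
k:     0  1  2  3  4  5  6  7
g(k):  0  0  1  1  2  2  3  3
So g(7) = 3.
The value of a disjunctive sum is the nim-sum of the parts.
Combined value = 2 XOR 2 XOR 3 = 3.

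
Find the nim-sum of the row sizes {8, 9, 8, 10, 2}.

1

In binary:
  1000  (8)
  1001  (9)
  1000  (8)
  1010  (10)
  0010  (2)
  ----
  0001  (1)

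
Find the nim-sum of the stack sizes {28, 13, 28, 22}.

Bitwise XOR of the heap sizes:
  11100  (28)
  01101  (13)
  11100  (28)
  10110  (22)
  -----
  11011  (27)

27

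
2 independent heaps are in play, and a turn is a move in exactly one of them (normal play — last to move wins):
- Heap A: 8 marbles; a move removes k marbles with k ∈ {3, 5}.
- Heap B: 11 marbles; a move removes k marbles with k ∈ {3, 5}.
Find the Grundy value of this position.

For heap A, compute g(0), g(1), … with moves {3, 5}:
g(0) = mex{} = 0
g(1) = mex{} = 0
g(2) = mex{} = 0
g(3) = mex{0} = 1
g(4) = mex{0} = 1
g(5) = mex{0} = 1
g(6) = mex{0,1} = 2
g(7) = mex{0,1} = 2
g(8) = mex{1} = 0
So g(8) = 0.
Grundy values for heap B (subtraction set {3, 5}):
k:     0  1  2  3  4  5  6  7  8  9 10 11
g(k):  0  0  0  1  1  1  2  2  0  0  0  1
So g(11) = 1.
By the Sprague-Grundy theorem, the Grundy value of a sum of independent games is the XOR of the component values.
Combined value = 0 ⊕ 1 = 1.

1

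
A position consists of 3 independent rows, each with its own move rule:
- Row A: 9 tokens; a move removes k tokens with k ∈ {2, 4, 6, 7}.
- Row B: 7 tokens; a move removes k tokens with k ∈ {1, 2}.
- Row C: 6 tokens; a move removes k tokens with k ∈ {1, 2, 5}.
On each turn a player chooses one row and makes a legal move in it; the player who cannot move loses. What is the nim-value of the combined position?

For row A, compute g(0), g(1), … with moves {2, 4, 6, 7}:
k:     0  1  2  3  4  5  6  7  8  9
g(k):  0  0  1  1  2  2  3  3  4  0
So g(9) = 0.
Grundy values for row B (subtraction set {1, 2}):
g(0) = mex{} = 0
g(1) = mex{0} = 1
g(2) = mex{0,1} = 2
g(3) = mex{1,2} = 0
g(4) = mex{0,2} = 1
g(5) = mex{0,1} = 2
g(6) = mex{1,2} = 0
g(7) = mex{0,2} = 1
So g(7) = 1.
For row C, compute g(0), g(1), … with moves {1, 2, 5}:
k:     0  1  2  3  4  5  6
g(k):  0  1  2  0  1  2  0
So g(6) = 0.
By the Sprague-Grundy theorem, the Grundy value of a sum of independent games is the XOR of the component values.
Combined value = 0 ⊕ 1 ⊕ 0 = 1.

1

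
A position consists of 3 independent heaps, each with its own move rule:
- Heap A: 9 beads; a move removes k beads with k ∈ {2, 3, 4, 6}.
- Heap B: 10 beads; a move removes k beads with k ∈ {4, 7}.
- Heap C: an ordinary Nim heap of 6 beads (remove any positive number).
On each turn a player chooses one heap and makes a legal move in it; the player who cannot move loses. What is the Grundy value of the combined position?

Grundy values for heap A (subtraction set {2, 3, 4, 6}):
g(0) = mex{} = 0
g(1) = mex{} = 0
g(2) = mex{0} = 1
g(3) = mex{0} = 1
g(4) = mex{0,1} = 2
g(5) = mex{0,1} = 2
g(6) = mex{0,1,2} = 3
g(7) = mex{0,1,2} = 3
g(8) = mex{1,2,3} = 0
g(9) = mex{1,2,3} = 0
So g(9) = 0.
Grundy values for heap B (subtraction set {4, 7}):
k:     0  1  2  3  4  5  6  7  8  9 10
g(k):  0  0  0  0  1  1  1  1  2  2  2
So g(10) = 2.
Heap C is a plain Nim heap of size 6, so its Grundy value is 6.
By the Sprague-Grundy theorem, the Grundy value of a sum of independent games is the XOR of the component values.
Combined value = 0 XOR 2 XOR 6 = 4.

4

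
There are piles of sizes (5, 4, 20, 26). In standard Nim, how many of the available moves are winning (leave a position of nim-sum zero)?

1

Compute the nim-sum pairwise:
5 ^ 4 = 1
1 ^ 20 = 21
21 ^ 26 = 15
The overall nim-sum is X = 15. A pile of size p has a winning move iff p XOR X < p (reduce it to p XOR X).
  5: 5 XOR 15 = 10 ≥ 5 — no move.
  4: 4 XOR 15 = 11 ≥ 4 — no move.
  20: 20 XOR 15 = 27 ≥ 20 — no move.
  26: 26 XOR 15 = 21 < 26 — winning move (to 21).
That gives 1 winning move.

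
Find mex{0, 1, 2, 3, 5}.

4

The values 0, 1, 2, 3 are all present; 4 is the first non-negative integer missing from the set.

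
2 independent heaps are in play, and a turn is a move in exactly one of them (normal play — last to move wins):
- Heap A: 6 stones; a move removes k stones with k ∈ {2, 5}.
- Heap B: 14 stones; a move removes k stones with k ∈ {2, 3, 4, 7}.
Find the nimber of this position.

0

Grundy values for heap A (subtraction set {2, 5}):
g(0) = mex{} = 0
g(1) = mex{} = 0
g(2) = mex{0} = 1
g(3) = mex{0} = 1
g(4) = mex{1} = 0
g(5) = mex{0,1} = 2
g(6) = mex{0} = 1
So g(6) = 1.
For heap B, compute g(0), g(1), … with moves {2, 3, 4, 7}:
g(0) = mex{} = 0
g(1) = mex{} = 0
g(2) = mex{0} = 1
g(3) = mex{0} = 1
g(4) = mex{0,1} = 2
g(5) = mex{0,1} = 2
g(6) = mex{1,2} = 0
g(7) = mex{0,1,2} = 3
g(8) = mex{0,2} = 1
g(9) = mex{0,1,2,3} = 4
g(10) = mex{0,1,3} = 2
g(11) = mex{1,2,3,4} = 0
g(12) = mex{1,2,4} = 0
g(13) = mex{0,2,4} = 1
g(14) = mex{0,2,3} = 1
So g(14) = 1.
By the Sprague-Grundy theorem, the Grundy value of a sum of independent games is the XOR of the component values.
Combined value = 1 XOR 1 = 0.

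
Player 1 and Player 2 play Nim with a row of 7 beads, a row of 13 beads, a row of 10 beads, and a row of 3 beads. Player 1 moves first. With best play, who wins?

Player 1 wins

Compute the nim-sum pairwise:
7 ⊕ 13 = 10
10 ⊕ 10 = 0
0 ⊕ 3 = 3
The nim-sum is 3 ≠ 0, so this is an N-position: the player to move can win; Player 1 has a winning move.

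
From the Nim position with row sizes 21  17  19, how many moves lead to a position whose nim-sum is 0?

3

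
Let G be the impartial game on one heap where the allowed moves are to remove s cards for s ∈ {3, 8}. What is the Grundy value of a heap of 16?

Build the Grundy sequence with g(k) = mex{g(k−s) : s ∈ {3, 8}, s ≤ k}:
k:     0  1  2  3  4  5  6  7  8  9 10 11 12 13 14 15 16
g(k):  0  0  0  1  1  1  0  0  2  1  1  0  0  0  1  1  1
So g(16) = 1.

1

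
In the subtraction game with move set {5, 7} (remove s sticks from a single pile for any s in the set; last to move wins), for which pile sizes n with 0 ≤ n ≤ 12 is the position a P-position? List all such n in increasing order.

0, 1, 2, 3, 4, 12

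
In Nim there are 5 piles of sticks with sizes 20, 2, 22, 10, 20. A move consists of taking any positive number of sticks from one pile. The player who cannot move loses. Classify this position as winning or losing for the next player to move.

In binary:
  10100  (20)
  00010  (2)
  10110  (22)
  01010  (10)
  10100  (20)
  -----
  11110  (30)
The nim-sum is 30 ≠ 0, so this is an N-position: the player to move can win.

Winning position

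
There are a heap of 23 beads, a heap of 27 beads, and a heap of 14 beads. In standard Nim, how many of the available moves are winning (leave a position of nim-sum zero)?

3

Compute the nim-sum pairwise:
23 XOR 27 = 12
12 XOR 14 = 2
The overall nim-sum is X = 2. A heap of size p has a winning move iff p XOR X < p (reduce it to p XOR X).
  23: 23 XOR 2 = 21 < 23 — winning move (to 21).
  27: 27 XOR 2 = 25 < 27 — winning move (to 25).
  14: 14 XOR 2 = 12 < 14 — winning move (to 12).
That gives 3 winning moves.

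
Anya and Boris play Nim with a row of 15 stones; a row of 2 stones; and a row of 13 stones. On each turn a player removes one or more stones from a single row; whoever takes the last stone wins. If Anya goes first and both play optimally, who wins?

Boris wins

Nim-sum: 15 ^ 2 ^ 13 = 0.
The nim-sum is 0, so this is a P-position: the player to move is in a losing position under optimal play; Anya is about to move from it and so loses — Boris wins.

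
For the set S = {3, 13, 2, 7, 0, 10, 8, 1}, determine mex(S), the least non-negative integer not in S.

4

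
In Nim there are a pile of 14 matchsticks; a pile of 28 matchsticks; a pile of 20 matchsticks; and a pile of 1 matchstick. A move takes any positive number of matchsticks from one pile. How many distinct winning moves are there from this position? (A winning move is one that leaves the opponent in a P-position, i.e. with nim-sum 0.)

3

Nim-sum: 14 ^ 28 ^ 20 ^ 1 = 7.
The overall nim-sum is X = 7. A pile of size p has a winning move iff p XOR X < p (reduce it to p XOR X).
  14: 14 XOR 7 = 9 < 14 — winning move (to 9).
  28: 28 XOR 7 = 27 < 28 — winning move (to 27).
  20: 20 XOR 7 = 19 < 20 — winning move (to 19).
  1: 1 XOR 7 = 6 ≥ 1 — no move.
That gives 3 winning moves.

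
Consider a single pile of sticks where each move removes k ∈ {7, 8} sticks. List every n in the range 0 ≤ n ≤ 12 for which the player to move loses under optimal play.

Build the Grundy sequence with g(k) = mex{g(k−s) : s ∈ {7, 8}, s ≤ k}:
k:     0  1  2  3  4  5  6  7  8  9 10 11 12
g(k):  0  0  0  0  0  0  0  1  1  1  1  1  1
The P-positions (g = 0) in 0..12 are 0, 1, 2, 3, 4, 5, 6.

0, 1, 2, 3, 4, 5, 6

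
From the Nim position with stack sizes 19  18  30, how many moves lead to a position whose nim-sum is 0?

3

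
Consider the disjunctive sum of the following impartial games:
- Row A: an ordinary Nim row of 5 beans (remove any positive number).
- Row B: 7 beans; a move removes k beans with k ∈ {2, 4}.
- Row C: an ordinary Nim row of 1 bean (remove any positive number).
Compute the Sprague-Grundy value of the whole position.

Row A is a plain Nim row of size 5, so its Grundy value is 5.
For row B, compute g(0), g(1), … with moves {2, 4}:
g(0) = mex{} = 0
g(1) = mex{} = 0
g(2) = mex{0} = 1
g(3) = mex{0} = 1
g(4) = mex{0,1} = 2
g(5) = mex{0,1} = 2
g(6) = mex{1,2} = 0
g(7) = mex{1,2} = 0
So g(7) = 0.
Row C is a plain Nim row of size 1, so its Grundy value is 1.
The value of a disjunctive sum is the nim-sum of the parts.
Combined value = 5 ⊕ 0 ⊕ 1 = 4.

4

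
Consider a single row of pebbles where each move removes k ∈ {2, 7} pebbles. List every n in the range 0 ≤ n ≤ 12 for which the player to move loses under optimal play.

Grundy values for subtraction set {2, 7}:
k:     0  1  2  3  4  5  6  7  8  9 10 11 12
g(k):  0  0  1  1  0  0  1  1  2  0  0  1  1
The P-positions (g = 0) in 0..12 are 0, 1, 4, 5, 9, 10.

0, 1, 4, 5, 9, 10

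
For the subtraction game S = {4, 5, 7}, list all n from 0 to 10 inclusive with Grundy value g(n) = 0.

Build the Grundy sequence with g(k) = mex{g(k−s) : s ∈ {4, 5, 7}, s ≤ k}:
g(0) = mex{} = 0
g(1) = mex{} = 0
g(2) = mex{} = 0
g(3) = mex{} = 0
g(4) = mex{0} = 1
g(5) = mex{0} = 1
g(6) = mex{0} = 1
g(7) = mex{0} = 1
g(8) = mex{0,1} = 2
g(9) = mex{0,1} = 2
g(10) = mex{0,1} = 2
The P-positions (g = 0) in 0..10 are 0, 1, 2, 3.

0, 1, 2, 3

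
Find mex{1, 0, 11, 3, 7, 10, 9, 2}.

4

The values 0, 1, 2, 3 are all present; 4 is the first non-negative integer missing from the set.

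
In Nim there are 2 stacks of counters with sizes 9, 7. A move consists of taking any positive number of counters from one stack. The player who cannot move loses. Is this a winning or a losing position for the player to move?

Winning position

Nim-sum: 9 ^ 7 = 14.
The nim-sum is 14 ≠ 0, so this is an N-position: the player to move can win.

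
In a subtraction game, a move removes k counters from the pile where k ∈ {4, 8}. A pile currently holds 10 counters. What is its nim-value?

Build the Grundy sequence with g(k) = mex{g(k−s) : s ∈ {4, 8}, s ≤ k}:
k:     0  1  2  3  4  5  6  7  8  9 10
g(k):  0  0  0  0  1  1  1  1  2  2  2
So g(10) = 2.

2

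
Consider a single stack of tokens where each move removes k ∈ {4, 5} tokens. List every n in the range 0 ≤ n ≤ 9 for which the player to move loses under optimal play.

0, 1, 2, 3, 9

Grundy values for subtraction set {4, 5}:
g(0) = mex{} = 0
g(1) = mex{} = 0
g(2) = mex{} = 0
g(3) = mex{} = 0
g(4) = mex{0} = 1
g(5) = mex{0} = 1
g(6) = mex{0} = 1
g(7) = mex{0} = 1
g(8) = mex{0,1} = 2
g(9) = mex{1} = 0
The P-positions (g = 0) in 0..9 are 0, 1, 2, 3, 9.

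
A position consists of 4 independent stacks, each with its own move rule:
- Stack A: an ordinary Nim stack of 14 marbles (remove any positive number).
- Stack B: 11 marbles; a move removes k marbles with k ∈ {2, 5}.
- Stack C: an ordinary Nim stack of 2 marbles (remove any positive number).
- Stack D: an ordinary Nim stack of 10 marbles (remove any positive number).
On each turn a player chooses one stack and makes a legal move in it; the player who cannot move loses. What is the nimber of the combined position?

Stack A is a plain Nim stack of size 14, so its Grundy value is 14.
Build the Grundy sequence for stack B with g(k) = mex{g(k−s) : s ∈ {2, 5}, s ≤ k}:
g(0) = mex{} = 0
g(1) = mex{} = 0
g(2) = mex{0} = 1
g(3) = mex{0} = 1
g(4) = mex{1} = 0
g(5) = mex{0,1} = 2
g(6) = mex{0} = 1
g(7) = mex{1,2} = 0
g(8) = mex{1} = 0
g(9) = mex{0} = 1
g(10) = mex{0,2} = 1
g(11) = mex{1} = 0
So g(11) = 0.
Stack C is a plain Nim stack of size 2, so its Grundy value is 2.
Stack D is a plain Nim stack of size 10, so its Grundy value is 10.
The value of a disjunctive sum is the nim-sum of the parts.
Combined value = 14 ⊕ 0 ⊕ 2 ⊕ 10 = 6.

6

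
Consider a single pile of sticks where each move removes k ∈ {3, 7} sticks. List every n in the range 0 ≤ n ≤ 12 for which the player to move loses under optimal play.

0, 1, 2, 6, 10, 11, 12

Grundy values for subtraction set {3, 7}:
g(0) = mex{} = 0
g(1) = mex{} = 0
g(2) = mex{} = 0
g(3) = mex{0} = 1
g(4) = mex{0} = 1
g(5) = mex{0} = 1
g(6) = mex{1} = 0
g(7) = mex{0,1} = 2
g(8) = mex{0,1} = 2
g(9) = mex{0} = 1
g(10) = mex{1,2} = 0
g(11) = mex{1,2} = 0
g(12) = mex{1} = 0
The P-positions (g = 0) in 0..12 are 0, 1, 2, 6, 10, 11, 12.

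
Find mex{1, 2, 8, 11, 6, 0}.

The values 0, 1, 2 are all present; 3 is the first non-negative integer missing from the set.

3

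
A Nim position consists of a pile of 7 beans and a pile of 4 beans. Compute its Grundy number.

Compute the nim-sum pairwise:
7 XOR 4 = 3

3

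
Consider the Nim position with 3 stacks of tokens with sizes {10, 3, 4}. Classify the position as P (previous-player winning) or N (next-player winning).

N-position

Compute the nim-sum pairwise:
10 ^ 3 = 9
9 ^ 4 = 13
The nim-sum is 13 ≠ 0, so this is an N-position: the player to move can win.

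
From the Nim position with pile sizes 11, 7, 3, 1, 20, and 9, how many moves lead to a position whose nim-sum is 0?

1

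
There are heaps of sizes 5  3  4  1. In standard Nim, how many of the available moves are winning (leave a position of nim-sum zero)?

1

In binary:
  101  (5)
  011  (3)
  100  (4)
  001  (1)
  ---
  011  (3)
The overall nim-sum is X = 3. A heap of size p has a winning move iff p XOR X < p (reduce it to p XOR X).
  5: 5 XOR 3 = 6 ≥ 5 — no move.
  3: 3 XOR 3 = 0 < 3 — winning move (to 0).
  4: 4 XOR 3 = 7 ≥ 4 — no move.
  1: 1 XOR 3 = 2 ≥ 1 — no move.
That gives 1 winning move.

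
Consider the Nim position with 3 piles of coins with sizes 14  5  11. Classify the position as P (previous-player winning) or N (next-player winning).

Compute the nim-sum pairwise:
14 ^ 5 = 11
11 ^ 11 = 0
The nim-sum is 0, so this is a P-position: the player to move is in a losing position under optimal play.

P-position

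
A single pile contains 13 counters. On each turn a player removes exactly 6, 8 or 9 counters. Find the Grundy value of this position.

2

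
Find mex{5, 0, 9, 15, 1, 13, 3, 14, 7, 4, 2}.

The values 0, 1, 2, 3, 4, 5 are all present; 6 is the first non-negative integer missing from the set.

6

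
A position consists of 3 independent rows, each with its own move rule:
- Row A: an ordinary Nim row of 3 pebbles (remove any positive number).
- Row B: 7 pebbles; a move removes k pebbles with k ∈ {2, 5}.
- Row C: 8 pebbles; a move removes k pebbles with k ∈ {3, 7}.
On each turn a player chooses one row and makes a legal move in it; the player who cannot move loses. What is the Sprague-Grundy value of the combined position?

1

Row A is a plain Nim row of size 3, so its Grundy value is 3.
Grundy values for row B (subtraction set {2, 5}):
k:     0  1  2  3  4  5  6  7
g(k):  0  0  1  1  0  2  1  0
So g(7) = 0.
Grundy values for row C (subtraction set {3, 7}):
g(0) = mex{} = 0
g(1) = mex{} = 0
g(2) = mex{} = 0
g(3) = mex{0} = 1
g(4) = mex{0} = 1
g(5) = mex{0} = 1
g(6) = mex{1} = 0
g(7) = mex{0,1} = 2
g(8) = mex{0,1} = 2
So g(8) = 2.
By the Sprague-Grundy theorem, the Grundy value of a sum of independent games is the XOR of the component values.
Combined value = 3 XOR 0 XOR 2 = 1.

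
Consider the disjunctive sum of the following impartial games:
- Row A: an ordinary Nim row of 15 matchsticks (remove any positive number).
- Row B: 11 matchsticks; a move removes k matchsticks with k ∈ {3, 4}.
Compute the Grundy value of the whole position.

14

Row A is a plain Nim row of size 15, so its Grundy value is 15.
For row B, compute g(0), g(1), … with moves {3, 4}:
k:     0  1  2  3  4  5  6  7  8  9 10 11
g(k):  0  0  0  1  1  1  2  0  0  0  1  1
So g(11) = 1.
By the Sprague-Grundy theorem, the Grundy value of a sum of independent games is the XOR of the component values.
Combined value = 15 ⊕ 1 = 14.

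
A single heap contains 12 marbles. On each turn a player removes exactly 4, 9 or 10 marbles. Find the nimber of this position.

Grundy values for subtraction set {4, 9, 10}:
k:     0  1  2  3  4  5  6  7  8  9 10 11 12
g(k):  0  0  0  0  1  1  1  1  0  2  2  2  1
So g(12) = 1.

1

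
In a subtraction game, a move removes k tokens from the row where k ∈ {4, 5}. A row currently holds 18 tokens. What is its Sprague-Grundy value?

Compute g(0), g(1), … for moves {4, 5}:
k:     0  1  2  3  4  5  6  7  8  9 10 11 12 13 14 15 16 17 18
g(k):  0  0  0  0  1  1  1  1  2  0  0  0  0  1  1  1  1  2  0
So g(18) = 0.

0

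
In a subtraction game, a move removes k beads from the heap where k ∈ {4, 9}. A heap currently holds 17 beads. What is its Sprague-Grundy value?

1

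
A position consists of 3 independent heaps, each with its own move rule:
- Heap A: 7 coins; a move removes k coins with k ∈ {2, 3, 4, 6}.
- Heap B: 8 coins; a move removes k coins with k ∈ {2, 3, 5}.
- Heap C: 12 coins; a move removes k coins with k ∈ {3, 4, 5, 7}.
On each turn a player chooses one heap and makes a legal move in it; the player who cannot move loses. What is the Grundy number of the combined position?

3

Build the Grundy sequence for heap A with g(k) = mex{g(k−s) : s ∈ {2, 3, 4, 6}, s ≤ k}:
g(0) = mex{} = 0
g(1) = mex{} = 0
g(2) = mex{0} = 1
g(3) = mex{0} = 1
g(4) = mex{0,1} = 2
g(5) = mex{0,1} = 2
g(6) = mex{0,1,2} = 3
g(7) = mex{0,1,2} = 3
So g(7) = 3.
Grundy values for heap B (subtraction set {2, 3, 5}):
g(0) = mex{} = 0
g(1) = mex{} = 0
g(2) = mex{0} = 1
g(3) = mex{0} = 1
g(4) = mex{0,1} = 2
g(5) = mex{0,1} = 2
g(6) = mex{0,1,2} = 3
g(7) = mex{1,2} = 0
g(8) = mex{1,2,3} = 0
So g(8) = 0.
Grundy values for heap C (subtraction set {3, 4, 5, 7}):
k:     0  1  2  3  4  5  6  7  8  9 10 11 12
g(k):  0  0  0  1  1  1  2  2  2  3  0  0  0
So g(12) = 0.
By the Sprague-Grundy theorem, the Grundy value of a sum of independent games is the XOR of the component values.
Combined value = 3 XOR 0 XOR 0 = 3.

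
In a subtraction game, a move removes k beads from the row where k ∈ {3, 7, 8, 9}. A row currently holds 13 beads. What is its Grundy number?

Grundy values for subtraction set {3, 7, 8, 9}:
k:     0  1  2  3  4  5  6  7  8  9 10 11 12 13
g(k):  0  0  0  1  1  1  0  2  2  1  3  3  0  2
So g(13) = 2.

2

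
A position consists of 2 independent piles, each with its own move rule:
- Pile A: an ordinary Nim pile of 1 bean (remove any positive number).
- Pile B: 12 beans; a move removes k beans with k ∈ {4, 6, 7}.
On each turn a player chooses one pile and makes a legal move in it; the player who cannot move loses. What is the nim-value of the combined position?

1

Pile A is a plain Nim pile of size 1, so its Grundy value is 1.
For pile B, compute g(0), g(1), … with moves {4, 6, 7}:
k:     0  1  2  3  4  5  6  7  8  9 10 11 12
g(k):  0  0  0  0  1  1  1  1  2  2  2  0  0
So g(12) = 0.
By the Sprague-Grundy theorem, the Grundy value of a sum of independent games is the XOR of the component values.
Combined value = 1 XOR 0 = 1.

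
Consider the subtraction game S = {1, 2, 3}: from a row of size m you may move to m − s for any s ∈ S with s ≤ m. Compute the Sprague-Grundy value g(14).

2

Compute g(0), g(1), … for moves {1, 2, 3}:
k:     0  1  2  3  4  5  6  7  8  9 10 11 12 13 14
g(k):  0  1  2  3  0  1  2  3  0  1  2  3  0  1  2
So g(14) = 2.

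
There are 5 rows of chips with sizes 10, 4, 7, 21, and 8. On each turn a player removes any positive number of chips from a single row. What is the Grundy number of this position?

20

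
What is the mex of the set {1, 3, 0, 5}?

The values 0, 1 are all present; 2 is the first non-negative integer missing from the set.

2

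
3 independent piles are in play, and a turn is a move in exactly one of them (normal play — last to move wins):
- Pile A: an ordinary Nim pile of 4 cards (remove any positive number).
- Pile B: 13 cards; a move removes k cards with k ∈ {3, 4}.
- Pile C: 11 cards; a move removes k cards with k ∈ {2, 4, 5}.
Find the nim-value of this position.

4

Pile A is a plain Nim pile of size 4, so its Grundy value is 4.
For pile B, compute g(0), g(1), … with moves {3, 4}:
k:     0  1  2  3  4  5  6  7  8  9 10 11 12 13
g(k):  0  0  0  1  1  1  2  0  0  0  1  1  1  2
So g(13) = 2.
Build the Grundy sequence for pile C with g(k) = mex{g(k−s) : s ∈ {2, 4, 5}, s ≤ k}:
g(0) = mex{} = 0
g(1) = mex{} = 0
g(2) = mex{0} = 1
g(3) = mex{0} = 1
g(4) = mex{0,1} = 2
g(5) = mex{0,1} = 2
g(6) = mex{0,1,2} = 3
g(7) = mex{1,2} = 0
g(8) = mex{1,2,3} = 0
g(9) = mex{0,2} = 1
g(10) = mex{0,2,3} = 1
g(11) = mex{0,1,3} = 2
So g(11) = 2.
The value of a disjunctive sum is the nim-sum of the parts.
Combined value = 4 ⊕ 2 ⊕ 2 = 4.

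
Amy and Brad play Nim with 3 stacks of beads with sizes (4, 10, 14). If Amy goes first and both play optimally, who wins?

Brad wins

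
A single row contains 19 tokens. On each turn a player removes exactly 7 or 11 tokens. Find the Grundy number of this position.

Compute g(0), g(1), … for moves {7, 11}:
k:     0  1  2  3  4  5  6  7  8  9 10 11 12 13 14 15 16 17 18 19
g(k):  0  0  0  0  0  0  0  1  1  1  1  1  1  1  2  2  2  2  0  0
So g(19) = 0.

0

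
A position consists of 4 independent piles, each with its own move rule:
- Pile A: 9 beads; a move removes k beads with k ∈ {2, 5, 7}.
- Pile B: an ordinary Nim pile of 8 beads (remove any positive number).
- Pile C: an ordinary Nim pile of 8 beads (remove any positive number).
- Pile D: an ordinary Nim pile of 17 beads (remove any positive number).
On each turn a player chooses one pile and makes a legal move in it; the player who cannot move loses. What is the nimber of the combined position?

Build the Grundy sequence for pile A with g(k) = mex{g(k−s) : s ∈ {2, 5, 7}, s ≤ k}:
g(0) = mex{} = 0
g(1) = mex{} = 0
g(2) = mex{0} = 1
g(3) = mex{0} = 1
g(4) = mex{1} = 0
g(5) = mex{0,1} = 2
g(6) = mex{0} = 1
g(7) = mex{0,1,2} = 3
g(8) = mex{0,1} = 2
g(9) = mex{0,1,3} = 2
So g(9) = 2.
Pile B is a plain Nim pile of size 8, so its Grundy value is 8.
Pile C is a plain Nim pile of size 8, so its Grundy value is 8.
Pile D is a plain Nim pile of size 17, so its Grundy value is 17.
The value of a disjunctive sum is the nim-sum of the parts.
Combined value = 2 ⊕ 8 ⊕ 8 ⊕ 17 = 19.

19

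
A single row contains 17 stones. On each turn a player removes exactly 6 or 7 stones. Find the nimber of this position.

0

Grundy values for subtraction set {6, 7}:
k:     0  1  2  3  4  5  6  7  8  9 10 11 12 13 14 15 16 17
g(k):  0  0  0  0  0  0  1  1  1  1  1  1  2  0  0  0  0  0
So g(17) = 0.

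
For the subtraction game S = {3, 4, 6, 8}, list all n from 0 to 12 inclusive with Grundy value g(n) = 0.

0, 1, 2, 11, 12

Compute g(0), g(1), … for moves {3, 4, 6, 8}:
k:     0  1  2  3  4  5  6  7  8  9 10 11 12
g(k):  0  0  0  1  1  1  2  2  2  3  3  0  0
The P-positions (g = 0) in 0..12 are 0, 1, 2, 11, 12.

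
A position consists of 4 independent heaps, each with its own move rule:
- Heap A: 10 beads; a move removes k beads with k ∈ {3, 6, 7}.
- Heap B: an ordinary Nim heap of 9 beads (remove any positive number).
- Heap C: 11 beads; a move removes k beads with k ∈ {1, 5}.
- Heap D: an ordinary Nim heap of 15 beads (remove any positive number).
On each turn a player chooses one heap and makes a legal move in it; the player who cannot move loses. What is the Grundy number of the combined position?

7

Grundy values for heap A (subtraction set {3, 6, 7}):
g(0) = mex{} = 0
g(1) = mex{} = 0
g(2) = mex{} = 0
g(3) = mex{0} = 1
g(4) = mex{0} = 1
g(5) = mex{0} = 1
g(6) = mex{0,1} = 2
g(7) = mex{0,1} = 2
g(8) = mex{0,1} = 2
g(9) = mex{0,1,2} = 3
g(10) = mex{1,2} = 0
So g(10) = 0.
Heap B is a plain Nim heap of size 9, so its Grundy value is 9.
Grundy values for heap C (subtraction set {1, 5}):
k:     0  1  2  3  4  5  6  7  8  9 10 11
g(k):  0  1  0  1  0  1  0  1  0  1  0  1
So g(11) = 1.
Heap D is a plain Nim heap of size 15, so its Grundy value is 15.
By the Sprague-Grundy theorem, the Grundy value of a sum of independent games is the XOR of the component values.
Combined value = 0 XOR 9 XOR 1 XOR 15 = 7.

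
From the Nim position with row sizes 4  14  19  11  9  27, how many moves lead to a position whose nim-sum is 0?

In binary:
  00100  (4)
  01110  (14)
  10011  (19)
  01011  (11)
  01001  (9)
  11011  (27)
  -----
  00000  (0)
The nim-sum is already 0, so every move leaves a nonzero nim-sum — there are no winning moves.

0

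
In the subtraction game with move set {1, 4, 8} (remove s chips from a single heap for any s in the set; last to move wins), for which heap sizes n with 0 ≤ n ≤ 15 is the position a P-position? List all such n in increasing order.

0, 2, 5, 7, 12, 14

Compute g(0), g(1), … for moves {1, 4, 8}:
k:     0  1  2  3  4  5  6  7  8  9 10 11 12 13 14 15
g(k):  0  1  0  1  2  0  1  0  1  2  3  2  0  1  0  1
The P-positions (g = 0) in 0..15 are 0, 2, 5, 7, 12, 14.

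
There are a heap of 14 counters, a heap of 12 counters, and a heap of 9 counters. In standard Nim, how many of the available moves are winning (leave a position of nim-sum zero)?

3

Compute the nim-sum pairwise:
14 ^ 12 = 2
2 ^ 9 = 11
The overall nim-sum is X = 11. A heap of size p has a winning move iff p XOR X < p (reduce it to p XOR X).
  14: 14 XOR 11 = 5 < 14 — winning move (to 5).
  12: 12 XOR 11 = 7 < 12 — winning move (to 7).
  9: 9 XOR 11 = 2 < 9 — winning move (to 2).
That gives 3 winning moves.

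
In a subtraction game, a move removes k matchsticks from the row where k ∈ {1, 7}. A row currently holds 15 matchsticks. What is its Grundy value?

1

Compute g(0), g(1), … for moves {1, 7}:
k:     0  1  2  3  4  5  6  7  8  9 10 11 12 13 14 15
g(k):  0  1  0  1  0  1  0  1  0  1  0  1  0  1  0  1
So g(15) = 1.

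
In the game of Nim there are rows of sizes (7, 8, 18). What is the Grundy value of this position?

Nim-sum: 7 ^ 8 ^ 18 = 29.

29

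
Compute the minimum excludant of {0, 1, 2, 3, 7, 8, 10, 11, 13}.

4

The values 0, 1, 2, 3 are all present; 4 is the first non-negative integer missing from the set.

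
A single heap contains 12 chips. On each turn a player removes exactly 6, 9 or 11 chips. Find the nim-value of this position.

2

Build the Grundy sequence with g(k) = mex{g(k−s) : s ∈ {6, 9, 11}, s ≤ k}:
k:     0  1  2  3  4  5  6  7  8  9 10 11 12
g(k):  0  0  0  0  0  0  1  1  1  1  1  1  2
So g(12) = 2.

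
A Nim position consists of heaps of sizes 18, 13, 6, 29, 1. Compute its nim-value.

5

Nim-sum: 18 ^ 13 ^ 6 ^ 29 ^ 1 = 5.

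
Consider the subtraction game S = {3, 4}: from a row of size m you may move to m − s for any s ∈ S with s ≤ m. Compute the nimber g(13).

2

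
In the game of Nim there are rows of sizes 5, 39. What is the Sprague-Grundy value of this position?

In binary:
  000101  (5)
  100111  (39)
  ------
  100010  (34)

34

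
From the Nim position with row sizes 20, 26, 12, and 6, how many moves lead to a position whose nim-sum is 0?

3

Nim-sum: 20 ^ 26 ^ 12 ^ 6 = 4.
The overall nim-sum is X = 4. A row of size p has a winning move iff p XOR X < p (reduce it to p XOR X).
  20: 20 XOR 4 = 16 < 20 — winning move (to 16).
  26: 26 XOR 4 = 30 ≥ 26 — no move.
  12: 12 XOR 4 = 8 < 12 — winning move (to 8).
  6: 6 XOR 4 = 2 < 6 — winning move (to 2).
That gives 3 winning moves.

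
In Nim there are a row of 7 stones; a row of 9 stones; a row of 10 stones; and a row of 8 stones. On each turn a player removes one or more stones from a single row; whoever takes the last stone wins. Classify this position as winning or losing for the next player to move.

Winning position

Compute the nim-sum pairwise:
7 XOR 9 = 14
14 XOR 10 = 4
4 XOR 8 = 12
The nim-sum is 12 ≠ 0, so this is an N-position: the player to move can win.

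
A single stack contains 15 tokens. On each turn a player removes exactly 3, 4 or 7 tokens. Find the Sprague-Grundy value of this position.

1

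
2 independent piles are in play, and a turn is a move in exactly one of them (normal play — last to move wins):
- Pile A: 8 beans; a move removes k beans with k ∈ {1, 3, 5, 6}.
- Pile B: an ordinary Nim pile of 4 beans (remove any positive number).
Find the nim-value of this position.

For pile A, compute g(0), g(1), … with moves {1, 3, 5, 6}:
k:     0  1  2  3  4  5  6  7  8
g(k):  0  1  0  1  0  1  2  3  2
So g(8) = 2.
Pile B is a plain Nim pile of size 4, so its Grundy value is 4.
By the Sprague-Grundy theorem, the Grundy value of a sum of independent games is the XOR of the component values.
Combined value = 2 ⊕ 4 = 6.

6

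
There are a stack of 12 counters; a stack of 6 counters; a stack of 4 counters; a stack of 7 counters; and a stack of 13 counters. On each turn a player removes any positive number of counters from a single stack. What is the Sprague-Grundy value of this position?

4

In binary:
  1100  (12)
  0110  (6)
  0100  (4)
  0111  (7)
  1101  (13)
  ----
  0100  (4)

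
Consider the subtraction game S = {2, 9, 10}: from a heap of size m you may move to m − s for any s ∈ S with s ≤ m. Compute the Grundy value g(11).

Compute g(0), g(1), … for moves {2, 9, 10}:
k:     0  1  2  3  4  5  6  7  8  9 10 11
g(k):  0  0  1  1  0  0  1  1  0  2  1  3
So g(11) = 3.

3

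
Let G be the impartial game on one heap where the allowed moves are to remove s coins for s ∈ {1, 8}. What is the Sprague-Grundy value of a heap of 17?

Compute g(0), g(1), … for moves {1, 8}:
k:     0  1  2  3  4  5  6  7  8  9 10 11 12 13 14 15 16 17
g(k):  0  1  0  1  0  1  0  1  2  0  1  0  1  0  1  0  1  2
So g(17) = 2.

2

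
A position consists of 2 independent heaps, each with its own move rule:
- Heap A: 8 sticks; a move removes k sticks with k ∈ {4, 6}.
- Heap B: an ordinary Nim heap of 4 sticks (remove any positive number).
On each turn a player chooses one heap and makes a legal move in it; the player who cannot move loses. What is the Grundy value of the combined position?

6

Build the Grundy sequence for heap A with g(k) = mex{g(k−s) : s ∈ {4, 6}, s ≤ k}:
g(0) = mex{} = 0
g(1) = mex{} = 0
g(2) = mex{} = 0
g(3) = mex{} = 0
g(4) = mex{0} = 1
g(5) = mex{0} = 1
g(6) = mex{0} = 1
g(7) = mex{0} = 1
g(8) = mex{0,1} = 2
So g(8) = 2.
Heap B is a plain Nim heap of size 4, so its Grundy value is 4.
The value of a disjunctive sum is the nim-sum of the parts.
Combined value = 2 XOR 4 = 6.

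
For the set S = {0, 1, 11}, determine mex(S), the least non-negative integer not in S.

The values 0, 1 are all present; 2 is the first non-negative integer missing from the set.

2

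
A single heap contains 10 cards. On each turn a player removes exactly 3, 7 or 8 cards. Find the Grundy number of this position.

3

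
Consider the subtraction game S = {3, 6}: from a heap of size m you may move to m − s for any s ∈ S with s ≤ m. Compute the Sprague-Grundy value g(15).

2

Compute g(0), g(1), … for moves {3, 6}:
k:     0  1  2  3  4  5  6  7  8  9 10 11 12 13 14 15
g(k):  0  0  0  1  1  1  2  2  2  0  0  0  1  1  1  2
So g(15) = 2.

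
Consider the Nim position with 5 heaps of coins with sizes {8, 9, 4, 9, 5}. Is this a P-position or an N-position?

Compute the nim-sum pairwise:
8 ^ 9 = 1
1 ^ 4 = 5
5 ^ 9 = 12
12 ^ 5 = 9
The nim-sum is 9 ≠ 0, so this is an N-position: the player to move can win.

N-position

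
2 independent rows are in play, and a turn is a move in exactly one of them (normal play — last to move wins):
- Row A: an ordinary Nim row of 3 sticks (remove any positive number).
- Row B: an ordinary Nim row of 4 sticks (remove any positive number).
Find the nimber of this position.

7

Row A is a plain Nim row of size 3, so its Grundy value is 3.
Row B is a plain Nim row of size 4, so its Grundy value is 4.
By the Sprague-Grundy theorem, the Grundy value of a sum of independent games is the XOR of the component values.
Combined value = 3 ⊕ 4 = 7.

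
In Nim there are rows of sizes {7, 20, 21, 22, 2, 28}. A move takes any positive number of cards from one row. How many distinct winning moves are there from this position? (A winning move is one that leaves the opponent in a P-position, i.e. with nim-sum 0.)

1

Nim-sum: 7 XOR 20 XOR 21 XOR 22 XOR 2 XOR 28 = 14.
The overall nim-sum is X = 14. A row of size p has a winning move iff p XOR X < p (reduce it to p XOR X).
  7: 7 XOR 14 = 9 ≥ 7 — no move.
  20: 20 XOR 14 = 26 ≥ 20 — no move.
  21: 21 XOR 14 = 27 ≥ 21 — no move.
  22: 22 XOR 14 = 24 ≥ 22 — no move.
  2: 2 XOR 14 = 12 ≥ 2 — no move.
  28: 28 XOR 14 = 18 < 28 — winning move (to 18).
That gives 1 winning move.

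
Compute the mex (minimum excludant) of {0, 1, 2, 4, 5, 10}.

The values 0, 1, 2 are all present; 3 is the first non-negative integer missing from the set.

3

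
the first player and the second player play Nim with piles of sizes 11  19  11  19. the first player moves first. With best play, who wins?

Nim-sum: 11 ⊕ 19 ⊕ 11 ⊕ 19 = 0.
The nim-sum is 0, so this is a P-position: the player to move is in a losing position under optimal play; the first player is about to move from it and so loses — the second player wins.

the second player wins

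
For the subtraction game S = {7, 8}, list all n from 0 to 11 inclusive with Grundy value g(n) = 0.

Grundy values for subtraction set {7, 8}:
g(0) = mex{} = 0
g(1) = mex{} = 0
g(2) = mex{} = 0
g(3) = mex{} = 0
g(4) = mex{} = 0
g(5) = mex{} = 0
g(6) = mex{} = 0
g(7) = mex{0} = 1
g(8) = mex{0} = 1
g(9) = mex{0} = 1
g(10) = mex{0} = 1
g(11) = mex{0} = 1
The P-positions (g = 0) in 0..11 are 0, 1, 2, 3, 4, 5, 6.

0, 1, 2, 3, 4, 5, 6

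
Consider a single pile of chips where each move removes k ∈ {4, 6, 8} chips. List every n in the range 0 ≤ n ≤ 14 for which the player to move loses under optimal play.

0, 1, 2, 3, 12, 13, 14

Compute g(0), g(1), … for moves {4, 6, 8}:
g(0) = mex{} = 0
g(1) = mex{} = 0
g(2) = mex{} = 0
g(3) = mex{} = 0
g(4) = mex{0} = 1
g(5) = mex{0} = 1
g(6) = mex{0} = 1
g(7) = mex{0} = 1
g(8) = mex{0,1} = 2
g(9) = mex{0,1} = 2
g(10) = mex{0,1} = 2
g(11) = mex{0,1} = 2
g(12) = mex{1,2} = 0
g(13) = mex{1,2} = 0
g(14) = mex{1,2} = 0
The P-positions (g = 0) in 0..14 are 0, 1, 2, 3, 12, 13, 14.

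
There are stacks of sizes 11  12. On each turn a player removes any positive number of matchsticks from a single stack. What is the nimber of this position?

7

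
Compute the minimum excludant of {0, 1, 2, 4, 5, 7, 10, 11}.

The values 0, 1, 2 are all present; 3 is the first non-negative integer missing from the set.

3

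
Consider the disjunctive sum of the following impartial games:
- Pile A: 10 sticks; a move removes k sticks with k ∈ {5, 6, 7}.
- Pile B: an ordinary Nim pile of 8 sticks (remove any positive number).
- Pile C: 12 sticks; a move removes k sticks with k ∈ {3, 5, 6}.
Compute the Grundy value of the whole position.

11

Build the Grundy sequence for pile A with g(k) = mex{g(k−s) : s ∈ {5, 6, 7}, s ≤ k}:
k:     0  1  2  3  4  5  6  7  8  9 10
g(k):  0  0  0  0  0  1  1  1  1  1  2
So g(10) = 2.
Pile B is a plain Nim pile of size 8, so its Grundy value is 8.
Build the Grundy sequence for pile C with g(k) = mex{g(k−s) : s ∈ {3, 5, 6}, s ≤ k}:
g(0) = mex{} = 0
g(1) = mex{} = 0
g(2) = mex{} = 0
g(3) = mex{0} = 1
g(4) = mex{0} = 1
g(5) = mex{0} = 1
g(6) = mex{0,1} = 2
g(7) = mex{0,1} = 2
g(8) = mex{0,1} = 2
g(9) = mex{1,2} = 0
g(10) = mex{1,2} = 0
g(11) = mex{1,2} = 0
g(12) = mex{0,2} = 1
So g(12) = 1.
By the Sprague-Grundy theorem, the Grundy value of a sum of independent games is the XOR of the component values.
Combined value = 2 XOR 8 XOR 1 = 11.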